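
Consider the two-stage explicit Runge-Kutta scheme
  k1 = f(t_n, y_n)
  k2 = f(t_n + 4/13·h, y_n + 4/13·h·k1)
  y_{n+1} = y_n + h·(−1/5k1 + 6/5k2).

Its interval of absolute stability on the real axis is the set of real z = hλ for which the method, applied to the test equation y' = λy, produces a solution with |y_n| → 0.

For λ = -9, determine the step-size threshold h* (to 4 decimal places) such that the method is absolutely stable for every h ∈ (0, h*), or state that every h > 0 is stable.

With y'=λy (z=hλ):
  k1=λy_n ⇒ h·k1=z·y_n;  k2=λ(1+4/13z)y_n ⇒ h·k2=z(1+4/13z)y_n
  y_{n+1}/y_n = 1 − 1/5z + 6/5z(1+4/13z) = 1 + z + 24/65z²
  R(z) = 1 + z + 24/65z².

Solve |R(x)|<1 on ℝ⁻.
x=-0.48: |R|=0.6051
R=1: x+24/65x²=0 ⇒ x=−65/24=-2.7083; min R=1−1/(4·24/65)=0.3229>−1
Confirm numerically:
  x=-2.475: |R|=0.78677 <1
  x=-2.319: |R|=0.66663 <1
  x=-2.235: |R|=0.60939 <1
  x=-1.345: |R|=0.32295 <1
  x=-3.212: |R|=1.59733 >1
  x=-2.900: |R|=1.20523 >1
  x=-2.834: |R|=1.13150 >1
Stable set (-2.7083, 0).

(-2.7083,0); λ=-9 ⇒ h* = (65/24)/9 = 0.3009.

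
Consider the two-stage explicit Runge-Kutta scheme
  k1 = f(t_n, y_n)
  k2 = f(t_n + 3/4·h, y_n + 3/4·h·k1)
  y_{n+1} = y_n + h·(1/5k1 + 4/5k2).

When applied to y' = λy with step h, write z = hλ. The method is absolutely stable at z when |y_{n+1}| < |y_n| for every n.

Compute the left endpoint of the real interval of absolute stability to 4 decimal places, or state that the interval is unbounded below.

On y'=λy, z=hλ:
  k1=λy_n ⇒ h·k1=z·y_n;  k2=λ(1+3/4z)y_n ⇒ h·k2=z(1+3/4z)y_n
  y_{n+1}/y_n = 1 + 1/5z + 4/5z(1+3/4z) = 1 + z + 3/5z²
  ⇒ R(z) = 1 + z + 3/5z².

Need |R(x)|<1, x<0.
x=-0.72: |R|=0.5910
R=1: x+3/5x²=0 ⇒ x=−5/3=-1.6667; min R=1−1/(4·3/5)=0.5833>−1
Confirm numerically:
  x=-1.418: |R|=0.78843 <1
  x=-1.248: |R|=0.68650 <1
  x=-0.940: |R|=0.59016 <1
  x=-1.885: |R|=1.24694 >1
  x=-1.830: |R|=1.17934 >1
Interval (-1.6667, 0).

left endpoint -1.6667.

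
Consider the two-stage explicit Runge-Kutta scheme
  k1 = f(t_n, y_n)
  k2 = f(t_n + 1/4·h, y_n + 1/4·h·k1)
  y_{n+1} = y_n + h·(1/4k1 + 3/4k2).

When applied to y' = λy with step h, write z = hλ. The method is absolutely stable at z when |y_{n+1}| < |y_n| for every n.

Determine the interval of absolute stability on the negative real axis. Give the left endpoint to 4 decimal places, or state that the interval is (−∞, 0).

z∈(-5.3333,0).

With y'=λy (z=hλ):
  k1=λy_n ⇒ h·k1=z·y_n;  k2=λ(1+1/4z)y_n ⇒ h·k2=z(1+1/4z)y_n
  y_{n+1}/y_n = 1 + 1/4z + 3/4z(1+1/4z) = 1 + z + 3/16z²
  Hence R(z) = 1 + z + 3/16z².

Find x<0 with |R(x)|<1.
x=-0.3: |R|=0.7169
R=1: x+3/16x²=0 ⇒ x=−16/3=-5.3333; min R=1−1/(4·3/16)=-0.3333>−1
Confirm numerically:
  x=-5.266: |R|=0.93352 <1
  x=-2.735: |R|=0.33246 <1
  x=-2.314: |R|=0.31001 <1
  x=-5.695: |R|=1.38619 >1
  x=-5.676: |R|=1.36468 >1
  x=-5.515: |R|=1.18785 >1
So |R|<1 on (-5.3333, 0).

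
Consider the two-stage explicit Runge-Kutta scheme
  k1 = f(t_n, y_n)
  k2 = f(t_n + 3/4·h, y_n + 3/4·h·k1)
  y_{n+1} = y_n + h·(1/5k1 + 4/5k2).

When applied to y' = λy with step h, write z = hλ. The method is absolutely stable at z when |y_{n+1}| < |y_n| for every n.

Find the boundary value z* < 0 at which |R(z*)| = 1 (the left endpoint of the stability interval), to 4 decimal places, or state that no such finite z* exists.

z* = -1.6667.

Set f=λy, z=hλ:
  k1=λy_n ⇒ h·k1=z·y_n;  k2=λ(1+3/4z)y_n ⇒ h·k2=z(1+3/4z)y_n
  y_{n+1}/y_n = 1 + 1/5z + 4/5z(1+3/4z) = 1 + z + 3/5z²
  ⇒ R(z) = 1 + z + 3/5z².

Need |R(x)|<1, x<0.
x=-1.65: |R|=0.9835
R=1: x+3/5x²=0 ⇒ x=−5/3=-1.6667; min R=1−1/(4·3/5)=0.5833>−1
Confirm numerically:
  x=-1.438: |R|=0.80271 <1
  x=-1.252: |R|=0.68850 <1
  x=-1.239: |R|=0.68207 <1
  x=-0.670: |R|=0.59934 <1
  x=-2.050: |R|=1.47150 >1
  x=-1.935: |R|=1.31154 >1
  x=-1.819: |R|=1.16626 >1
Stable set (-1.6667, 0).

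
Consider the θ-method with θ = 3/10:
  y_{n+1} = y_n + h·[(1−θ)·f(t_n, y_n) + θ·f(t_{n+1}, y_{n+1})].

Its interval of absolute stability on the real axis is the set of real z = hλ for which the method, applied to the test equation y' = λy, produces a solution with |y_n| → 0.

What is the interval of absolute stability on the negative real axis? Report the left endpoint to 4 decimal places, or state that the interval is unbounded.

With y'=λy (z=hλ):
  y_{n+1} = y_n + z·[7/10·y_n + 3/10·y_{n+1}] ⇒ (1 − 3/10z)y_{n+1} = (1 + 7/10z)y_n
  so R(z) = (1 + 7/10z)/(1 − 3/10z).

Solve |R(x)|<1 on ℝ⁻.
x=-0.37: |R|=0.6670
R=−1: 1+7/10x = −1+3/10x ⇒ -2/5x=2 ⇒ x=2/(-2/5)=-5.0000
Confirm numerically:
  x=-3.344: |R|=0.66933 <1
  x=-2.368: |R|=0.38447 <1
  x=-2.120: |R|=0.29584 <1
  x=-2.032: |R|=0.26243 <1
  x=-5.585: |R|=1.08746 >1
  x=-5.266: |R|=1.04124 >1
Interval (-5.0000, 0).

z∈(-5.0000,0).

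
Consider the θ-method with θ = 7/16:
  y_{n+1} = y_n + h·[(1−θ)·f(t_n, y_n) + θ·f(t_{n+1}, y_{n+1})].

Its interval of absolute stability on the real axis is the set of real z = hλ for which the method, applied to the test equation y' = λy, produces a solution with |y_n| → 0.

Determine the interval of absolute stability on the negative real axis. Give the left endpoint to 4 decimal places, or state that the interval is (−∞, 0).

With y'=λy (z=hλ):
  y_{n+1} = y_n + z·[9/16·y_n + 7/16·y_{n+1}] ⇒ (1 − 7/16z)y_{n+1} = (1 + 9/16z)y_n
  so R(z) = (1 + 9/16z)/(1 − 7/16z).

Need |R(x)|<1, x<0.
x=-1.03: |R|=0.2900
R=−1: 1+9/16x = −1+7/16x ⇒ -1/8x=2 ⇒ x=2/(-1/8)=-16.0000
Confirm numerically:
  x=-13.498: |R|=0.95471 <1
  x=-12.751: |R|=0.93827 <1
  x=-10.595: |R|=0.88011 <1
  x=-16.147: |R|=1.00228 >1
  x=-16.025: |R|=1.00039 >1
Interval (-16.0000, 0).

z∈(-16.0000,0).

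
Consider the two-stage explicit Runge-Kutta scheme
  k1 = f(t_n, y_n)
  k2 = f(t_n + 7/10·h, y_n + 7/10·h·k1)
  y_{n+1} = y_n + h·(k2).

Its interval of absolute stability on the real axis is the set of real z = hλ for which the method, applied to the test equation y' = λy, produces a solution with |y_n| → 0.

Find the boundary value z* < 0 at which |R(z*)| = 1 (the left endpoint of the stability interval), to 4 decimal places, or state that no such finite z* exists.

Test eqn y'=λy, z=hλ:
  k1=λy_n ⇒ h·k1=z·y_n;  k2=λ(1+7/10z)y_n ⇒ h·k2=z(1+7/10z)y_n
  y_{n+1}/y_n = 1 + z(1+7/10z) = 1 + z + 7/10z²
  so R(z) = 1 + z + 7/10z².

Solve |R(x)|<1 on ℝ⁻.
x=-1.08: |R|=0.7365
R=1: x+7/10x²=0 ⇒ x=−10/7=-1.4286; min R=1−1/(4·7/10)=0.6429>−1
Confirm numerically:
  x=-1.125: |R|=0.76094 <1
  x=-1.084: |R|=0.73854 <1
  x=-0.995: |R|=0.69802 <1
  x=-1.869: |R|=1.57621 >1
  x=-1.534: |R|=1.11321 >1
Interval (-1.4286, 0).

z* = -1.4286.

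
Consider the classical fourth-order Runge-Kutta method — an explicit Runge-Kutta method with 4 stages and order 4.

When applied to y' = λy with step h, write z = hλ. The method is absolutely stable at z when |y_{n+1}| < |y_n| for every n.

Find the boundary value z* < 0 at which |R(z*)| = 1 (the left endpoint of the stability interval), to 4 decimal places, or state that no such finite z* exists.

On y'=λy, z=hλ:
  order 4, 4-stage ⇒ R(z)=1+z+z^2/2+z^3/6+z^4/24
  (e.g. R(-0.37)=0.69079, |R|=0.69079)

Find x<0 with |R(x)|<1.
x=-0.37: |R|=0.6908
|R(-2.75)|=0.9481 |R(-1.35)|=0.2896 |R(-0.95)|=0.3923
Bisect:
  x_lo=-3.4537 |R|=2.5727  x_hi=-0.3792 |R|=0.6845
  mid=-1.91645 |R|=0.30888 →hi
  mid=-2.68508 |R|=0.85913 →hi
  mid=-3.06940 |R|=1.51993 →lo
  mid=-2.87724 |R|=1.14771 →lo
  mid=-2.78116 |R|=0.99379 →hi
  mid=-2.82920 |R|=1.06824 →lo
  mid=-2.80518 |R|=1.03040 →lo
  mid=-2.79317 |R|=1.01194 →lo
  mid=-2.78717 |R|=1.00283 →lo
  ...
  [-2.78548,-2.78529] ⇒ x*=-2.7853
Stable set (-2.7853, 0).

left endpoint -2.7853.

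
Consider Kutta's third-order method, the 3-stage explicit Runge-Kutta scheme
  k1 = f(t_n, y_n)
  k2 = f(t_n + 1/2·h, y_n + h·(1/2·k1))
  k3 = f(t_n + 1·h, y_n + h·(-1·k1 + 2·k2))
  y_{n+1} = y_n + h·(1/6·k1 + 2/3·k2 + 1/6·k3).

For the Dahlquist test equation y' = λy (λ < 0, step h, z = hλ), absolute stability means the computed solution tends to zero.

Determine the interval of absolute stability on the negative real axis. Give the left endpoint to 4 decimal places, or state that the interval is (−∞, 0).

(-2.5127, 0).

On y'=λy, z=hλ:
  order 3, 3-stage ⇒ R(z)=1+z+z^2/2+z^3/6
  (e.g. R(-1.24)=0.21103, |R|=0.21103)

Find x<0 with |R(x)|<1.
x=-1.24: |R|=0.2110
|R(-2.43)|=0.8690 |R(-1.89)|=0.2292 |R(-0.64)|=0.5211
Bisect:
  x_lo=-2.9902 |R|=1.9757  x_hi=-0.0520 |R|=0.9494
  mid=-1.52111 |R|=0.04920 →hi
  mid=-2.25567 |R|=0.62447 →hi
  mid=-2.62295 |R|=1.19061 →lo
  mid=-2.43931 |R|=0.88327 →hi
  mid=-2.53113 |R|=1.03049 →lo
  mid=-2.48522 |R|=0.95531 →hi
  mid=-2.50818 |R|=0.99250 →hi
  ...
  [-2.51284,-2.51266] ⇒ x*=-2.5127
Interval (-2.5127, 0).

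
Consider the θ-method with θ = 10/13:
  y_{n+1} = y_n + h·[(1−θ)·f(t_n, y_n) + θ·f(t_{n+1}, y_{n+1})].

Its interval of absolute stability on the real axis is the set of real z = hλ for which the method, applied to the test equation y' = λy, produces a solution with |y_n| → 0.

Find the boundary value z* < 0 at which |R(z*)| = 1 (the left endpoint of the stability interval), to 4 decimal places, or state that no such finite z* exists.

Set f=λy, z=hλ:
  y_{n+1} = y_n + z·[3/13·y_n + 10/13·y_{n+1}] ⇒ (1 − 10/13z)y_{n+1} = (1 + 3/13z)y_n
  so R(z) = (1 + 3/13z)/(1 − 10/13z).

Solve |R(x)|<1 on ℝ⁻.
x=-1.3: |R|=0.3500
x=-2: |R|=0.2121
x=-10: |R|=0.1504
x=-100: |R|=0.2833
θ=10/13≥1/2 ⇒ |1+3/13x|<|1−10/13x| ∀x<0 ⇒ interval (−∞,0).

(−∞, 0) — no finite endpoint.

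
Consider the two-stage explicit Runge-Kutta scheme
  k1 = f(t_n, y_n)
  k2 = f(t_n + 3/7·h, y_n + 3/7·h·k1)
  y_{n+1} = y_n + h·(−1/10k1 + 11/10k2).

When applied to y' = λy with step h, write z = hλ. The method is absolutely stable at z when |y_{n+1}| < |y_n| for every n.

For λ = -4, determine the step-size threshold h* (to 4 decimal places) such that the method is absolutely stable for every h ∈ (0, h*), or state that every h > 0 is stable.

Test eqn y'=λy, z=hλ:
  k1=λy_n ⇒ h·k1=z·y_n;  k2=λ(1+3/7z)y_n ⇒ h·k2=z(1+3/7z)y_n
  y_{n+1}/y_n = 1 − 1/10z + 11/10z(1+3/7z) = 1 + z + 33/70z²
  ⇒ R(z) = 1 + z + 33/70z².

Solve |R(x)|<1 on ℝ⁻.
x=-0.6: |R|=0.5697
R=1: x+33/70x²=0 ⇒ x=−70/33=-2.1212; min R=1−1/(4·33/70)=0.4697>−1
Confirm numerically:
  x=-1.698: |R|=0.66122 <1
  x=-1.419: |R|=0.53025 <1
  x=-1.086: |R|=0.47000 <1
  x=-0.928: |R|=0.47799 <1
  x=-2.489: |R|=1.43156 >1
  x=-2.437: |R|=1.36280 >1
Stable set (-2.1212, 0).

(-2.1212,0); λ=-4 ⇒ h* = (70/33)/4 = 0.5303.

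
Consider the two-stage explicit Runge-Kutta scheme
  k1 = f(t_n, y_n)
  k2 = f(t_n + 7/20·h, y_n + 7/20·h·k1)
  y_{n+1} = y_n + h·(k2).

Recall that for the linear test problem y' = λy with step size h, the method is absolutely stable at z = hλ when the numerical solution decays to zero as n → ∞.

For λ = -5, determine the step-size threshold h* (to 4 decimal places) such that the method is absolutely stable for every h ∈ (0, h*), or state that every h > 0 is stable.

Test eqn y'=λy, z=hλ:
  k1=λy_n ⇒ h·k1=z·y_n;  k2=λ(1+7/20z)y_n ⇒ h·k2=z(1+7/20z)y_n
  y_{n+1}/y_n = 1 + z(1+7/20z) = 1 + z + 7/20z²
  so R(z) = 1 + z + 7/20z².

Boundary: |R(x)|=1, x<0.
x=-1.68: |R|=0.3078
R=1: x+7/20x²=0 ⇒ x=−20/7=-2.8571; min R=1−1/(4·7/20)=0.2857>−1
Confirm numerically:
  x=-2.620: |R|=0.78254 <1
  x=-2.590: |R|=0.75783 <1
  x=-1.981: |R|=0.39253 <1
  x=-1.629: |R|=0.29977 <1
  x=-3.303: |R|=1.51543 >1
  x=-2.953: |R|=1.09907 >1
Interval (-2.8571, 0).

(-2.8571,0); λ=-5 ⇒ h* = (20/7)/5 = 0.5714.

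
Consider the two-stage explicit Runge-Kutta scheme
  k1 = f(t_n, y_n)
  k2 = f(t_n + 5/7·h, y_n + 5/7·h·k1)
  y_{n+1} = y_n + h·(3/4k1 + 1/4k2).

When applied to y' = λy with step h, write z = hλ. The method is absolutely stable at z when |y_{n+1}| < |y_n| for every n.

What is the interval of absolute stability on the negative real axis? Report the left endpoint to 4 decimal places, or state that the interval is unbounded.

Test eqn y'=λy, z=hλ:
  k1=λy_n ⇒ h·k1=z·y_n;  k2=λ(1+5/7z)y_n ⇒ h·k2=z(1+5/7z)y_n
  y_{n+1}/y_n = 1 + 3/4z + 1/4z(1+5/7z) = 1 + z + 5/28z²
  ⇒ R(z) = 1 + z + 5/28z².

Find x<0 with |R(x)|<1.
x=-1.62: |R|=0.1514
R=1: x+5/28x²=0 ⇒ x=−28/5=-5.6000; min R=1−1/(4·5/28)=-0.4000>−1
Confirm numerically:
  x=-5.570: |R|=0.97016 <1
  x=-4.805: |R|=0.31786 <1
  x=-4.009: |R|=0.13899 <1
  x=-2.316: |R|=0.35817 <1
  x=-5.837: |R|=1.24703 >1
  x=-5.720: |R|=1.12257 >1
Interval (-5.6000, 0).

z∈(-5.6000,0).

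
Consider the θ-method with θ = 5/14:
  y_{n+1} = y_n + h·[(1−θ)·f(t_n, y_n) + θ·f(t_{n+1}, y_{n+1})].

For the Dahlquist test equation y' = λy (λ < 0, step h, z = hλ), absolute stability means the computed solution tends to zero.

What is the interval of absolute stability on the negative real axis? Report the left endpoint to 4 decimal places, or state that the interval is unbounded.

Set f=λy, z=hλ:
  y_{n+1} = y_n + z·[9/14·y_n + 5/14·y_{n+1}] ⇒ (1 − 5/14z)y_{n+1} = (1 + 9/14z)y_n
  R(z) = (1 + 9/14z)/(1 − 5/14z).

Need |R(x)|<1, x<0.
x=-1.77: |R|=0.0845
R=−1: 1+9/14x = −1+5/14x ⇒ -2/7x=2 ⇒ x=2/(-2/7)=-7.0000
Confirm numerically:
  x=-6.632: |R|=0.96879 <1
  x=-4.416: |R|=0.71353 <1
  x=-2.918: |R|=0.42889 <1
  x=-7.269: |R|=1.02137 >1
  x=-7.268: |R|=1.02130 >1
Stable set (-7.0000, 0).

(-7.0000, 0).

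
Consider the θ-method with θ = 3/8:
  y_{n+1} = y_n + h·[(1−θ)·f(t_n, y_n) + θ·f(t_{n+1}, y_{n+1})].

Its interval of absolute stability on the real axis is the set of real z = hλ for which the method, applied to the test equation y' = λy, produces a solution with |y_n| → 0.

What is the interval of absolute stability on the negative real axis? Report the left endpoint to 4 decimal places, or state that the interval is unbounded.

(-8.0000, 0).

Test eqn y'=λy, z=hλ:
  y_{n+1} = y_n + z·[5/8·y_n + 3/8·y_{n+1}] ⇒ (1 − 3/8z)y_{n+1} = (1 + 5/8z)y_n
  Hence R(z) = (1 + 5/8z)/(1 − 3/8z).

Solve |R(x)|<1 on ℝ⁻.
x=-0.43: |R|=0.6297
R=−1: 1+5/8x = −1+3/8x ⇒ -1/4x=2 ⇒ x=2/(-1/4)=-8.0000
Confirm numerically:
  x=-5.742: |R|=0.82098 <1
  x=-5.184: |R|=0.76087 <1
  x=-3.824: |R|=0.57108 <1
  x=-3.381: |R|=0.49082 <1
  x=-8.521: |R|=1.03105 >1
  x=-8.358: |R|=1.02165 >1
Stable set (-8.0000, 0).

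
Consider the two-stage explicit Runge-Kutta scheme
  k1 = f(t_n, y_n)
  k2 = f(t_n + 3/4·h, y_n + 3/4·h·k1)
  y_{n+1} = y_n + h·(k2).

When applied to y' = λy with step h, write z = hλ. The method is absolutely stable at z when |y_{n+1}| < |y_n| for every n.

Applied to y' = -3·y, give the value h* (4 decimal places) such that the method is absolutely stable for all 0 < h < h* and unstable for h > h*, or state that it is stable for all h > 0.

Test eqn y'=λy, z=hλ:
  k1=λy_n ⇒ h·k1=z·y_n;  k2=λ(1+3/4z)y_n ⇒ h·k2=z(1+3/4z)y_n
  y_{n+1}/y_n = 1 + z(1+3/4z) = 1 + z + 3/4z²
  Hence R(z) = 1 + z + 3/4z².

Find x<0 with |R(x)|<1.
x=-0.79: |R|=0.6781
R=1: x+3/4x²=0 ⇒ x=−4/3=-1.3333; min R=1−1/(4·3/4)=0.6667>−1
Confirm numerically:
  x=-1.300: |R|=0.96750 <1
  x=-1.071: |R|=0.78928 <1
  x=-0.560: |R|=0.67520 <1
  x=-1.716: |R|=1.49249 >1
  x=-1.614: |R|=1.33975 >1
  x=-1.581: |R|=1.29367 >1
So |R|<1 on (-1.3333, 0).

(-1.3333,0); λ=-3 ⇒ h* = (4/3)/3 = 0.4444.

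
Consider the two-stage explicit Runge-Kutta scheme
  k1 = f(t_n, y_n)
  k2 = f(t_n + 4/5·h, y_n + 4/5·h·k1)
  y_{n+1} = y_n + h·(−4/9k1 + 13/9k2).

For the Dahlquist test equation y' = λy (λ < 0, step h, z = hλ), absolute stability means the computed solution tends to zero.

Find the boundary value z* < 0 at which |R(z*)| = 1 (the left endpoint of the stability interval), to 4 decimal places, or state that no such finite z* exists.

z* = -0.8654.

Set f=λy, z=hλ:
  k1=λy_n ⇒ h·k1=z·y_n;  k2=λ(1+4/5z)y_n ⇒ h·k2=z(1+4/5z)y_n
  y_{n+1}/y_n = 1 − 4/9z + 13/9z(1+4/5z) = 1 + z + 52/45z²
  ⇒ R(z) = 1 + z + 52/45z².

Need |R(x)|<1, x<0.
x=-1.39: |R|=1.8426
R=1: x+52/45x²=0 ⇒ x=−45/52=-0.8654; min R=1−1/(4·52/45)=0.7837>−1
Confirm numerically:
  x=-0.773: |R|=0.91748 <1
  x=-0.586: |R|=0.81081 <1
  x=-0.521: |R|=0.79267 <1
  x=-0.467: |R|=0.78501 <1
  x=-1.156: |R|=1.38821 >1
  x=-1.142: |R|=1.36503 >1
So |R|<1 on (-0.8654, 0).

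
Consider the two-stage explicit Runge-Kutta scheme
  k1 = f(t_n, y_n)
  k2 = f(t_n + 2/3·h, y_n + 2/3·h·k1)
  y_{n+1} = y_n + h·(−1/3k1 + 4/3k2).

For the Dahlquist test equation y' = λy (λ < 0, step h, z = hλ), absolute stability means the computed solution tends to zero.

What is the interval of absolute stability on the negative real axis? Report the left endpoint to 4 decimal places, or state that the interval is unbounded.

Test eqn y'=λy, z=hλ:
  k1=λy_n ⇒ h·k1=z·y_n;  k2=λ(1+2/3z)y_n ⇒ h·k2=z(1+2/3z)y_n
  y_{n+1}/y_n = 1 − 1/3z + 4/3z(1+2/3z) = 1 + z + 8/9z²
  Hence R(z) = 1 + z + 8/9z².

Need |R(x)|<1, x<0.
x=-1.42: |R|=1.3724
R=1: x+8/9x²=0 ⇒ x=−9/8=-1.1250; min R=1−1/(4·8/9)=0.7188>−1
Confirm numerically:
  x=-0.764: |R|=0.75484 <1
  x=-0.524: |R|=0.72007 <1
  x=-0.493: |R|=0.72304 <1
  x=-1.678: |R|=1.82483 >1
  x=-1.641: |R|=1.75267 >1
  x=-1.374: |R|=1.30411 >1
So |R|<1 on (-1.1250, 0).

(-1.1250, 0).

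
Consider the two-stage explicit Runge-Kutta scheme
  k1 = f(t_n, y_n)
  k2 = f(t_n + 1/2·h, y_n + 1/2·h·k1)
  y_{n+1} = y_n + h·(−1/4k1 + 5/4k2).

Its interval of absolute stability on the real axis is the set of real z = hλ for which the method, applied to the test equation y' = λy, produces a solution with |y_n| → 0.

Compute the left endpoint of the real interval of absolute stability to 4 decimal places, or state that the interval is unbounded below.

z* = -1.6000.

On y'=λy, z=hλ:
  k1=λy_n ⇒ h·k1=z·y_n;  k2=λ(1+1/2z)y_n ⇒ h·k2=z(1+1/2z)y_n
  y_{n+1}/y_n = 1 − 1/4z + 5/4z(1+1/2z) = 1 + z + 5/8z²
  ⇒ R(z) = 1 + z + 5/8z².

Solve |R(x)|<1 on ℝ⁻.
x=-0.94: |R|=0.6122
R=1: x+5/8x²=0 ⇒ x=−8/5=-1.6000; min R=1−1/(4·5/8)=0.6000>−1
Confirm numerically:
  x=-1.299: |R|=0.75563 <1
  x=-1.046: |R|=0.63782 <1
  x=-0.815: |R|=0.60014 <1
  x=-2.053: |R|=1.58126 >1
  x=-1.753: |R|=1.16763 >1
Interval (-1.6000, 0).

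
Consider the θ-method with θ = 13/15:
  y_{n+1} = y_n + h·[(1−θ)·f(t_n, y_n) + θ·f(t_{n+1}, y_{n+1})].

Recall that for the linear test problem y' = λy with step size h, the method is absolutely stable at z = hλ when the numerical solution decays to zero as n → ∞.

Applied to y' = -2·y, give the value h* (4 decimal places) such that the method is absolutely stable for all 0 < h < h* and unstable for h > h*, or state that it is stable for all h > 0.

(−∞, 0) — no finite endpoint. Any h>0 works for λ=-2.

Set f=λy, z=hλ:
  y_{n+1} = y_n + z·[2/15·y_n + 13/15·y_{n+1}] ⇒ (1 − 13/15z)y_{n+1} = (1 + 2/15z)y_n
  Hence R(z) = (1 + 2/15z)/(1 − 13/15z).

Solve |R(x)|<1 on ℝ⁻.
x=-1.21: |R|=0.4094
x=-2: |R|=0.2683
x=-10: |R|=0.0345
x=-100: |R|=0.1407
θ=13/15≥1/2 ⇒ |1+2/15x|<|1−13/15x| ∀x<0 ⇒ interval (−∞,0).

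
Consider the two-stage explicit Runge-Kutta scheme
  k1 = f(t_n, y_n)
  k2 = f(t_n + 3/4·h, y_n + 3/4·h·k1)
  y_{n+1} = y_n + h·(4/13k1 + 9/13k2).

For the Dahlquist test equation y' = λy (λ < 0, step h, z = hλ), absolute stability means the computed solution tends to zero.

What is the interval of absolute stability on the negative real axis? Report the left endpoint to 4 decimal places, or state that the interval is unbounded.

(-1.9259, 0).

Test eqn y'=λy, z=hλ:
  k1=λy_n ⇒ h·k1=z·y_n;  k2=λ(1+3/4z)y_n ⇒ h·k2=z(1+3/4z)y_n
  y_{n+1}/y_n = 1 + 4/13z + 9/13z(1+3/4z) = 1 + z + 27/52z²
  ⇒ R(z) = 1 + z + 27/52z².

Need |R(x)|<1, x<0.
x=-1.39: |R|=0.6132
R=1: x+27/52x²=0 ⇒ x=−52/27=-1.9259; min R=1−1/(4·27/52)=0.5185>−1
Confirm numerically:
  x=-1.754: |R|=0.84342 <1
  x=-1.308: |R|=0.58033 <1
  x=-1.036: |R|=0.52129 <1
  x=-2.386: |R|=1.56998 >1
  x=-2.248: |R|=1.37593 >1
Interval (-1.9259, 0).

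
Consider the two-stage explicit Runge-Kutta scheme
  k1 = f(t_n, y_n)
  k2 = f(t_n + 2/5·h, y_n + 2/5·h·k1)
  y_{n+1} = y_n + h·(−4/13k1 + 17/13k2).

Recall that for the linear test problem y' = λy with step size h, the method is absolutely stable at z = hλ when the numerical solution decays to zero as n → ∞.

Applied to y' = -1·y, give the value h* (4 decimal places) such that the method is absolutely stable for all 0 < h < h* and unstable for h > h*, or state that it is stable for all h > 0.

(-1.9118,0); λ=-1 ⇒ h* = (65/34)/1 = 1.9118.

Set f=λy, z=hλ:
  k1=λy_n ⇒ h·k1=z·y_n;  k2=λ(1+2/5z)y_n ⇒ h·k2=z(1+2/5z)y_n
  y_{n+1}/y_n = 1 − 4/13z + 17/13z(1+2/5z) = 1 + z + 34/65z²
  so R(z) = 1 + z + 34/65z².

Find x<0 with |R(x)|<1.
x=-0.51: |R|=0.6261
R=1: x+34/65x²=0 ⇒ x=−65/34=-1.9118; min R=1−1/(4·34/65)=0.5221>−1
Confirm numerically:
  x=-1.168: |R|=0.54559 <1
  x=-0.941: |R|=0.52217 <1
  x=-0.925: |R|=0.52256 <1
  x=-2.485: |R|=1.74512 >1
  x=-2.480: |R|=1.73713 >1
  x=-2.366: |R|=1.56216 >1
Stable set (-1.9118, 0).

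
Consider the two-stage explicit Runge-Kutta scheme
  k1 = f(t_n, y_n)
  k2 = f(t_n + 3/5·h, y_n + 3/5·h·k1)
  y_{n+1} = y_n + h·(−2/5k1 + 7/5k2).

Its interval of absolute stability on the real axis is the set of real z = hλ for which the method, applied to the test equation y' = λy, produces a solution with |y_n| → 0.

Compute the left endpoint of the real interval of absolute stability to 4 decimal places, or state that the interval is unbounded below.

Set f=λy, z=hλ:
  k1=λy_n ⇒ h·k1=z·y_n;  k2=λ(1+3/5z)y_n ⇒ h·k2=z(1+3/5z)y_n
  y_{n+1}/y_n = 1 − 2/5z + 7/5z(1+3/5z) = 1 + z + 21/25z²
  Hence R(z) = 1 + z + 21/25z².

Need |R(x)|<1, x<0.
x=-1.78: |R|=1.8815
R=1: x+21/25x²=0 ⇒ x=−25/21=-1.1905; min R=1−1/(4·21/25)=0.7024>−1
Confirm numerically:
  x=-0.762: |R|=0.72574 <1
  x=-0.685: |R|=0.70915 <1
  x=-0.616: |R|=0.70274 <1
  x=-1.701: |R|=1.72946 >1
  x=-1.539: |R|=1.45056 >1
  x=-1.367: |R|=1.20270 >1
Interval (-1.1905, 0).

z* = -1.1905.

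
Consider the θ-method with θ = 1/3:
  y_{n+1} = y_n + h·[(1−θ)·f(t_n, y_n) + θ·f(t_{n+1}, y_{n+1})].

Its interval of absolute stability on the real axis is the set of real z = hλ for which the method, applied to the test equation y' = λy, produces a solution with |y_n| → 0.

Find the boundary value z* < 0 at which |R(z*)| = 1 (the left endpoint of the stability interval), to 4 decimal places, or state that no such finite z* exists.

left endpoint -6.0000.

Test eqn y'=λy, z=hλ:
  y_{n+1} = y_n + z·[2/3·y_n + 1/3·y_{n+1}] ⇒ (1 − 1/3z)y_{n+1} = (1 + 2/3z)y_n
  Hence R(z) = (1 + 2/3z)/(1 − 1/3z).

Solve |R(x)|<1 on ℝ⁻.
x=-1.72: |R|=0.0932
R=−1: 1+2/3x = −1+1/3x ⇒ -1/3x=2 ⇒ x=2/(-1/3)=-6.0000
Confirm numerically:
  x=-5.970: |R|=0.99666 <1
  x=-3.559: |R|=0.62784 <1
  x=-3.336: |R|=0.57955 <1
  x=-2.529: |R|=0.37222 <1
  x=-6.215: |R|=1.02333 >1
  x=-6.110: |R|=1.01207 >1
  x=-6.070: |R|=1.00772 >1
Interval (-6.0000, 0).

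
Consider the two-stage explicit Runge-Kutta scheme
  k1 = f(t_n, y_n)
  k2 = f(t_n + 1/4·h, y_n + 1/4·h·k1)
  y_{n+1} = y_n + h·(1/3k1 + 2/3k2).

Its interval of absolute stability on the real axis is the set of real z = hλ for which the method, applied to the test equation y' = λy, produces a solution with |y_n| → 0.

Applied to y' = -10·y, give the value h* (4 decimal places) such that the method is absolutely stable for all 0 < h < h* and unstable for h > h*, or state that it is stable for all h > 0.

With y'=λy (z=hλ):
  k1=λy_n ⇒ h·k1=z·y_n;  k2=λ(1+1/4z)y_n ⇒ h·k2=z(1+1/4z)y_n
  y_{n+1}/y_n = 1 + 1/3z + 2/3z(1+1/4z) = 1 + z + 1/6z²
  Hence R(z) = 1 + z + 1/6z².

Solve |R(x)|<1 on ℝ⁻.
x=-1.52: |R|=0.1349
R=1: x+1/6x²=0 ⇒ x=−6=-6.0000; min R=1−1/(4·1/6)=-0.5000>−1
Confirm numerically:
  x=-5.353: |R|=0.42277 <1
  x=-4.117: |R|=0.29205 <1
  x=-3.135: |R|=0.49696 <1
  x=-6.541: |R|=1.58978 >1
  x=-6.308: |R|=1.32381 >1
Interval (-6.0000, 0).

(-6.0000,0); λ=-10 ⇒ h* = (6)/10 = 0.6000.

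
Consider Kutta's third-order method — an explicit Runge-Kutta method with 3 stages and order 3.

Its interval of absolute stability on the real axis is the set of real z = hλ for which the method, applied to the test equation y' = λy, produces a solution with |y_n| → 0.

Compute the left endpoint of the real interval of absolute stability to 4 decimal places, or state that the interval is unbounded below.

z* = -2.5127.

On y'=λy, z=hλ:
  order 3, 3-stage ⇒ R(z)=1+z+z^2/2+z^3/6
  (e.g. R(-0.86)=0.40379, |R|=0.40379)

Boundary: |R(x)|=1, x<0.
x=-0.86: |R|=0.4038
|R(-2.24)|=0.6044 |R(-1.87)|=0.2114 |R(-1.83)|=0.1770
Bisect:
  x_lo=-3.2712 |R|=2.7549  x_hi=-0.1125 |R|=0.8936
  mid=-1.69188 |R|=0.06780 →hi
  mid=-2.48155 |R|=0.94944 →hi
  mid=-2.87638 |R|=1.70593 →lo
  mid=-2.67897 |R|=1.29496 →lo
  mid=-2.58026 |R|=1.11450 →lo
  mid=-2.53090 |R|=1.03010 →lo
  mid=-2.50623 |R|=0.98931 →hi
  mid=-2.51856 |R|=1.00959 →lo
  ...
  [-2.51278,-2.51259] ⇒ x*=-2.5127
So |R|<1 on (-2.5127, 0).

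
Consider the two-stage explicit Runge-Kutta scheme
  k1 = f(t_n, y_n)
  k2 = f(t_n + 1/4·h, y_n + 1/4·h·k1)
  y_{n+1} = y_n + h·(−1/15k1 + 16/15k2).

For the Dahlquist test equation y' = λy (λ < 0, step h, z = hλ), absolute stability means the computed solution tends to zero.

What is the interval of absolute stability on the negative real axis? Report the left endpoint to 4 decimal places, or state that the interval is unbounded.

Test eqn y'=λy, z=hλ:
  k1=λy_n ⇒ h·k1=z·y_n;  k2=λ(1+1/4z)y_n ⇒ h·k2=z(1+1/4z)y_n
  y_{n+1}/y_n = 1 − 1/15z + 16/15z(1+1/4z) = 1 + z + 4/15z²
  Hence R(z) = 1 + z + 4/15z².

Need |R(x)|<1, x<0.
x=-1.77: |R|=0.0654
R=1: x+4/15x²=0 ⇒ x=−15/4=-3.7500; min R=1−1/(4·4/15)=0.0625>−1
Confirm numerically:
  x=-3.450: |R|=0.72400 <1
  x=-2.844: |R|=0.31289 <1
  x=-2.288: |R|=0.10799 <1
  x=-1.878: |R|=0.06250 <1
  x=-4.322: |R|=1.65925 >1
  x=-4.195: |R|=1.49781 >1
  x=-3.823: |R|=1.07442 >1
So |R|<1 on (-3.7500, 0).

(-3.7500, 0).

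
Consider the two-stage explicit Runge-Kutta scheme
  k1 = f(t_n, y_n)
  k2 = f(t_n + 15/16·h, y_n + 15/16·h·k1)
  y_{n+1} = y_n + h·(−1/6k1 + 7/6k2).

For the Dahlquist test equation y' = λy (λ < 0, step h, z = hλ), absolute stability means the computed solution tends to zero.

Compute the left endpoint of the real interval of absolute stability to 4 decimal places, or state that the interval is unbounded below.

Set f=λy, z=hλ:
  k1=λy_n ⇒ h·k1=z·y_n;  k2=λ(1+15/16z)y_n ⇒ h·k2=z(1+15/16z)y_n
  y_{n+1}/y_n = 1 − 1/6z + 7/6z(1+15/16z) = 1 + z + 35/32z²
  ⇒ R(z) = 1 + z + 35/32z².

Boundary: |R(x)|=1, x<0.
x=-1.44: |R|=1.8280
R=1: x+35/32x²=0 ⇒ x=−32/35=-0.9143; min R=1−1/(4·35/32)=0.7714>−1
Confirm numerically:
  x=-0.850: |R|=0.94023 <1
  x=-0.845: |R|=0.93596 <1
  x=-0.404: |R|=0.77452 <1
  x=-1.434: |R|=1.81514 >1
  x=-1.040: |R|=1.14300 >1
So |R|<1 on (-0.9143, 0).

left endpoint -0.9143.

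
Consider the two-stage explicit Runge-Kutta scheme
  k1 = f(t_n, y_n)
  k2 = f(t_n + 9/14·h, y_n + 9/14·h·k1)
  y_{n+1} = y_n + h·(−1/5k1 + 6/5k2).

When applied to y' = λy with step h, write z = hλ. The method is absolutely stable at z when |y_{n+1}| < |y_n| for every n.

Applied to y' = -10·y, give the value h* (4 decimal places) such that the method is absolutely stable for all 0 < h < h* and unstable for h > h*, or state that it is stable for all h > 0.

(-1.2963,0); λ=-10 ⇒ h* = (35/27)/10 = 0.1296.

On y'=λy, z=hλ:
  k1=λy_n ⇒ h·k1=z·y_n;  k2=λ(1+9/14z)y_n ⇒ h·k2=z(1+9/14z)y_n
  y_{n+1}/y_n = 1 − 1/5z + 6/5z(1+9/14z) = 1 + z + 27/35z²
  R(z) = 1 + z + 27/35z².

Find x<0 with |R(x)|<1.
x=-1.51: |R|=1.2489
R=1: x+27/35x²=0 ⇒ x=−35/27=-1.2963; min R=1−1/(4·27/35)=0.6759>−1
Confirm numerically:
  x=-1.125: |R|=0.85134 <1
  x=-1.039: |R|=0.79377 <1
  x=-0.716: |R|=0.67948 <1
  x=-0.616: |R|=0.67672 <1
  x=-1.679: |R|=1.49569 >1
  x=-1.343: |R|=1.04839 >1
Stable set (-1.2963, 0).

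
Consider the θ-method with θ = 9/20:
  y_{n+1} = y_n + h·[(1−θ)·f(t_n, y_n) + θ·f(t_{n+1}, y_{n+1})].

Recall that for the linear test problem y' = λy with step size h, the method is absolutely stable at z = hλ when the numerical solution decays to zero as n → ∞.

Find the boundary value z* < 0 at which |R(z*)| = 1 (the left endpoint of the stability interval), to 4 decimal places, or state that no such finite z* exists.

z* = -20.0000.

With y'=λy (z=hλ):
  y_{n+1} = y_n + z·[11/20·y_n + 9/20·y_{n+1}] ⇒ (1 − 9/20z)y_{n+1} = (1 + 11/20z)y_n
  R(z) = (1 + 11/20z)/(1 − 9/20z).

Solve |R(x)|<1 on ℝ⁻.
x=-1.58: |R|=0.0766
R=−1: 1+11/20x = −1+9/20x ⇒ -1/10x=2 ⇒ x=2/(-1/10)=-20.0000
Confirm numerically:
  x=-14.777: |R|=0.93172 <1
  x=-10.158: |R|=0.82334 <1
  x=-9.104: |R|=0.78622 <1
  x=-20.587: |R|=1.00572 >1
  x=-20.436: |R|=1.00428 >1
  x=-20.195: |R|=1.00193 >1
Interval (-20.0000, 0).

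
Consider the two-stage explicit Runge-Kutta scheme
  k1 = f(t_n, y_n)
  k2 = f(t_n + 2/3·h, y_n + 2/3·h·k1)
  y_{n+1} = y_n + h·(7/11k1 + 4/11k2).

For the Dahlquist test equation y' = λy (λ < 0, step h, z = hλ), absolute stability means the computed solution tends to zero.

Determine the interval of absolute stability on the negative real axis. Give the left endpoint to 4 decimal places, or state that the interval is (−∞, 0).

z∈(-4.1250,0).

With y'=λy (z=hλ):
  k1=λy_n ⇒ h·k1=z·y_n;  k2=λ(1+2/3z)y_n ⇒ h·k2=z(1+2/3z)y_n
  y_{n+1}/y_n = 1 + 7/11z + 4/11z(1+2/3z) = 1 + z + 8/33z²
  ⇒ R(z) = 1 + z + 8/33z².

Boundary: |R(x)|=1, x<0.
x=-0.81: |R|=0.3491
R=1: x+8/33x²=0 ⇒ x=−33/8=-4.1250; min R=1−1/(4·8/33)=-0.0312>−1
Confirm numerically:
  x=-3.399: |R|=0.40178 <1
  x=-2.261: |R|=0.02170 <1
  x=-1.995: |R|=0.03015 <1
  x=-4.530: |R|=1.44476 >1
  x=-4.455: |R|=1.35640 >1
  x=-4.275: |R|=1.15545 >1
So |R|<1 on (-4.1250, 0).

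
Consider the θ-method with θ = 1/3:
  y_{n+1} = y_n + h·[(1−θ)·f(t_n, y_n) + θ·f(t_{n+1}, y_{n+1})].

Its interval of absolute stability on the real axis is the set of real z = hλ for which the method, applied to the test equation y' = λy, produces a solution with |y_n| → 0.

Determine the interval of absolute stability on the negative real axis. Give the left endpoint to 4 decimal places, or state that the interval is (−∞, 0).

Set f=λy, z=hλ:
  y_{n+1} = y_n + z·[2/3·y_n + 1/3·y_{n+1}] ⇒ (1 − 1/3z)y_{n+1} = (1 + 2/3z)y_n
  so R(z) = (1 + 2/3z)/(1 − 1/3z).

Solve |R(x)|<1 on ℝ⁻.
x=-0.85: |R|=0.3377
R=−1: 1+2/3x = −1+1/3x ⇒ -1/3x=2 ⇒ x=2/(-1/3)=-6.0000
Confirm numerically:
  x=-4.936: |R|=0.86593 <1
  x=-4.248: |R|=0.75828 <1
  x=-4.039: |R|=0.72141 <1
  x=-2.752: |R|=0.43533 <1
  x=-6.529: |R|=1.05551 >1
  x=-6.180: |R|=1.01961 >1
So |R|<1 on (-6.0000, 0).

(-6.0000, 0).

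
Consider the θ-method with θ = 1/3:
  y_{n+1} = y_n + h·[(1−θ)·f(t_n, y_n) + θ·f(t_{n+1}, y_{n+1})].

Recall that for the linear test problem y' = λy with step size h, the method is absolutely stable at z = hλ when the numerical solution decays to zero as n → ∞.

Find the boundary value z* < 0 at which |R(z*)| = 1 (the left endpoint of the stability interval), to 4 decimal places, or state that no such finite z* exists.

Test eqn y'=λy, z=hλ:
  y_{n+1} = y_n + z·[2/3·y_n + 1/3·y_{n+1}] ⇒ (1 − 1/3z)y_{n+1} = (1 + 2/3z)y_n
  ⇒ R(z) = (1 + 2/3z)/(1 − 1/3z).

Need |R(x)|<1, x<0.
x=-0.31: |R|=0.7190
R=−1: 1+2/3x = −1+1/3x ⇒ -1/3x=2 ⇒ x=2/(-1/3)=-6.0000
Confirm numerically:
  x=-5.632: |R|=0.95737 <1
  x=-5.056: |R|=0.88282 <1
  x=-4.588: |R|=0.81392 <1
  x=-3.899: |R|=0.69546 <1
  x=-6.473: |R|=1.04993 >1
  x=-6.139: |R|=1.01521 >1
  x=-6.126: |R|=1.01381 >1
Interval (-6.0000, 0).

z* = -6.0000.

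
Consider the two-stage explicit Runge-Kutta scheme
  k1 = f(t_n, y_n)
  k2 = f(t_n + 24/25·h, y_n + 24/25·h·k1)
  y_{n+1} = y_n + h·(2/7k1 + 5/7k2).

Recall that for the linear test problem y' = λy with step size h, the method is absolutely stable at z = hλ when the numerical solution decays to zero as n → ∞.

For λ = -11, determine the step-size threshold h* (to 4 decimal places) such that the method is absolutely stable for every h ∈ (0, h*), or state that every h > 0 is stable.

(-1.4583,0); λ=-11 ⇒ h* = (35/24)/11 = 0.1326.

Set f=λy, z=hλ:
  k1=λy_n ⇒ h·k1=z·y_n;  k2=λ(1+24/25z)y_n ⇒ h·k2=z(1+24/25z)y_n
  y_{n+1}/y_n = 1 + 2/7z + 5/7z(1+24/25z) = 1 + z + 24/35z²
  ⇒ R(z) = 1 + z + 24/35z².

Boundary: |R(x)|=1, x<0.
x=-1.55: |R|=1.0974
R=1: x+24/35x²=0 ⇒ x=−35/24=-1.4583; min R=1−1/(4·24/35)=0.6354>−1
Confirm numerically:
  x=-1.265: |R|=0.83230 <1
  x=-1.251: |R|=0.82214 <1
  x=-0.804: |R|=0.63926 <1
  x=-1.843: |R|=1.48613 >1
  x=-1.710: |R|=1.29510 >1
  x=-1.537: |R|=1.08291 >1
So |R|<1 on (-1.4583, 0).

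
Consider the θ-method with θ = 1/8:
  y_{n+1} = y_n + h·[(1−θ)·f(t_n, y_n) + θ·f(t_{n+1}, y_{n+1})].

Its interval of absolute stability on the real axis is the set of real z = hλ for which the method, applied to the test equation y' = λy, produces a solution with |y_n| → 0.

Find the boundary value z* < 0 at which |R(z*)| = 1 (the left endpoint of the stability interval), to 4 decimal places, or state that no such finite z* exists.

Set f=λy, z=hλ:
  y_{n+1} = y_n + z·[7/8·y_n + 1/8·y_{n+1}] ⇒ (1 − 1/8z)y_{n+1} = (1 + 7/8z)y_n
  Hence R(z) = (1 + 7/8z)/(1 − 1/8z).

Boundary: |R(x)|=1, x<0.
x=-1.17: |R|=0.0207
R=−1: 1+7/8x = −1+1/8x ⇒ -3/4x=2 ⇒ x=2/(-3/4)=-2.6667
Confirm numerically:
  x=-2.506: |R|=0.90824 <1
  x=-2.417: |R|=0.85620 <1
  x=-2.240: |R|=0.75000 <1
  x=-1.365: |R|=0.16604 <1
  x=-3.202: |R|=1.28673 >1
  x=-3.052: |R|=1.20919 >1
  x=-2.847: |R|=1.09975 >1
Stable set (-2.6667, 0).

z* = -2.6667.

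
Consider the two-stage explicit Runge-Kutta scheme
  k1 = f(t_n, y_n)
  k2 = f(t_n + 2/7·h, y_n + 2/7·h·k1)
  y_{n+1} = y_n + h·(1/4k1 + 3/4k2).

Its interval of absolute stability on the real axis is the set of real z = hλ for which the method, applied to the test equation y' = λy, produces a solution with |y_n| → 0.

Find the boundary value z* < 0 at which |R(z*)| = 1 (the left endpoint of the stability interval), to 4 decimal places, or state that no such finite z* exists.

Set f=λy, z=hλ:
  k1=λy_n ⇒ h·k1=z·y_n;  k2=λ(1+2/7z)y_n ⇒ h·k2=z(1+2/7z)y_n
  y_{n+1}/y_n = 1 + 1/4z + 3/4z(1+2/7z) = 1 + z + 3/14z²
  ⇒ R(z) = 1 + z + 3/14z².

Need |R(x)|<1, x<0.
x=-1.1: |R|=0.1593
R=1: x+3/14x²=0 ⇒ x=−14/3=-4.6667; min R=1−1/(4·3/14)=-0.1667>−1
Confirm numerically:
  x=-3.909: |R|=0.36535 <1
  x=-3.361: |R|=0.05964 <1
  x=-3.033: |R|=0.06177 <1
  x=-5.250: |R|=1.65625 >1
  x=-5.045: |R|=1.40901 >1
  x=-5.026: |R|=1.38700 >1
Interval (-4.6667, 0).

left endpoint -4.6667.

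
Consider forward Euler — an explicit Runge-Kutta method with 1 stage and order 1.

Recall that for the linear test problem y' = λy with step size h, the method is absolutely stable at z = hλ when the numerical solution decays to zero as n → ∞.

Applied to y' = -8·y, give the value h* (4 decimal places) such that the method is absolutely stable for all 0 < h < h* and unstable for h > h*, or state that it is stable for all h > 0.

(-2.0000,0); λ=-8 ⇒ h* = 0.2500.

With y'=λy (z=hλ):
  order 1, 1-stage ⇒ R(z)=1+z
  (e.g. R(-1.27)=-0.27000, |R|=0.27000)

Need |R(x)|<1, x<0.
x=-1.27: |R|=0.2700
|R(-1.7)|=0.7000 |R(-1.4)|=0.4000 |R(-0.91)|=0.0900
Bisect:
  x_lo=-2.4658 |R|=1.4658  x_hi=-0.2300 |R|=0.7700
  mid=-1.34788 |R|=0.34788 →hi
  mid=-1.90685 |R|=0.90685 →hi
  mid=-2.18633 |R|=1.18633 →lo
  mid=-2.04659 |R|=1.04659 →lo
  mid=-1.97672 |R|=0.97672 →hi
  mid=-2.01165 |R|=1.01165 →lo
  mid=-1.99419 |R|=0.99419 →hi
  ...
  [-2.00005,-1.99992] ⇒ x*=-2.0000
Stable set (-2.0000, 0).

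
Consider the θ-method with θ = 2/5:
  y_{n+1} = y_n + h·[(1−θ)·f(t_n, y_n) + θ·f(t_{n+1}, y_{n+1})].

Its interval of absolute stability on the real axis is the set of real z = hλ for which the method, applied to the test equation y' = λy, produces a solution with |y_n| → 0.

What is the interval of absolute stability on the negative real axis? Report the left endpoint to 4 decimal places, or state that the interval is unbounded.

With y'=λy (z=hλ):
  y_{n+1} = y_n + z·[3/5·y_n + 2/5·y_{n+1}] ⇒ (1 − 2/5z)y_{n+1} = (1 + 3/5z)y_n
  so R(z) = (1 + 3/5z)/(1 − 2/5z).

Boundary: |R(x)|=1, x<0.
x=-0.87: |R|=0.3546
R=−1: 1+3/5x = −1+2/5x ⇒ -1/5x=2 ⇒ x=2/(-1/5)=-10.0000
Confirm numerically:
  x=-9.657: |R|=0.98589 <1
  x=-6.013: |R|=0.76583 <1
  x=-4.682: |R|=0.62977 <1
  x=-10.595: |R|=1.02272 >1
  x=-10.510: |R|=1.01960 >1
So |R|<1 on (-10.0000, 0).

(-10.0000, 0).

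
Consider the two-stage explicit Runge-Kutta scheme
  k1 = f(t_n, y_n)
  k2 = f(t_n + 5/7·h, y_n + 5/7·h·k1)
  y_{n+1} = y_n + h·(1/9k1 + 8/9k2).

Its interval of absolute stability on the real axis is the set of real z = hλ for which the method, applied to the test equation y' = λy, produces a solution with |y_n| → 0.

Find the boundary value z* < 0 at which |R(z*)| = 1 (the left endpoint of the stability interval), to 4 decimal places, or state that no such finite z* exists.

With y'=λy (z=hλ):
  k1=λy_n ⇒ h·k1=z·y_n;  k2=λ(1+5/7z)y_n ⇒ h·k2=z(1+5/7z)y_n
  y_{n+1}/y_n = 1 + 1/9z + 8/9z(1+5/7z) = 1 + z + 40/63z²
  so R(z) = 1 + z + 40/63z².

Find x<0 with |R(x)|<1.
x=-1.59: |R|=1.0151
R=1: x+40/63x²=0 ⇒ x=−63/40=-1.5750; min R=1−1/(4·40/63)=0.6062>−1
Confirm numerically:
  x=-1.387: |R|=0.83444 <1
  x=-0.938: |R|=0.62063 <1
  x=-0.757: |R|=0.60684 <1
  x=-0.735: |R|=0.60800 <1
  x=-2.137: |R|=1.76254 >1
  x=-1.904: |R|=1.39772 >1
Stable set (-1.5750, 0).

z* = -1.5750.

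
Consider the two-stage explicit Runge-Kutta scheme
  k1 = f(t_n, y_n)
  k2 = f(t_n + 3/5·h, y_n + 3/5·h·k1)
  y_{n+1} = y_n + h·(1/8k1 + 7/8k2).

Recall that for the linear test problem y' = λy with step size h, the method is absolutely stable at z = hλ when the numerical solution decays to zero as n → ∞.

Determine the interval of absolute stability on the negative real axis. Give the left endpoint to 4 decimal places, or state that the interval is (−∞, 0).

On y'=λy, z=hλ:
  k1=λy_n ⇒ h·k1=z·y_n;  k2=λ(1+3/5z)y_n ⇒ h·k2=z(1+3/5z)y_n
  y_{n+1}/y_n = 1 + 1/8z + 7/8z(1+3/5z) = 1 + z + 21/40z²
  so R(z) = 1 + z + 21/40z².

Boundary: |R(x)|=1, x<0.
x=-1.23: |R|=0.5643
R=1: x+21/40x²=0 ⇒ x=−40/21=-1.9048; min R=1−1/(4·21/40)=0.5238>−1
Confirm numerically:
  x=-1.842: |R|=0.93931 <1
  x=-1.402: |R|=0.62994 <1
  x=-1.296: |R|=0.58580 <1
  x=-1.236: |R|=0.56604 <1
  x=-2.387: |R|=1.60433 >1
  x=-1.946: |R|=1.04213 >1
  x=-1.945: |R|=1.04109 >1
Interval (-1.9048, 0).

(-1.9048, 0).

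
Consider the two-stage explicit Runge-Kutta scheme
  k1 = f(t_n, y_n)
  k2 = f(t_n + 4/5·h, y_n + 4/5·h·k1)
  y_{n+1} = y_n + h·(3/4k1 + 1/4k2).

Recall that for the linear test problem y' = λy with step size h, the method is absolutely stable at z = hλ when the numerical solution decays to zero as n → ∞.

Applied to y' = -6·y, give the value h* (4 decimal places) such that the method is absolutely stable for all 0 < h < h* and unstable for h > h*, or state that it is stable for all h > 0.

With y'=λy (z=hλ):
  k1=λy_n ⇒ h·k1=z·y_n;  k2=λ(1+4/5z)y_n ⇒ h·k2=z(1+4/5z)y_n
  y_{n+1}/y_n = 1 + 3/4z + 1/4z(1+4/5z) = 1 + z + 1/5z²
  R(z) = 1 + z + 1/5z².

Solve |R(x)|<1 on ℝ⁻.
x=-0.42: |R|=0.6153
R=1: x+1/5x²=0 ⇒ x=−5=-5.0000; min R=1−1/(4·1/5)=-0.2500>−1
Confirm numerically:
  x=-2.250: |R|=0.23750 <1
  x=-2.187: |R|=0.23041 <1
  x=-2.064: |R|=0.21198 <1
  x=-5.336: |R|=1.35858 >1
  x=-5.132: |R|=1.13548 >1
  x=-5.105: |R|=1.10721 >1
So |R|<1 on (-5.0000, 0).

(-5.0000,0); λ=-6 ⇒ h* = (5)/6 = 0.8333.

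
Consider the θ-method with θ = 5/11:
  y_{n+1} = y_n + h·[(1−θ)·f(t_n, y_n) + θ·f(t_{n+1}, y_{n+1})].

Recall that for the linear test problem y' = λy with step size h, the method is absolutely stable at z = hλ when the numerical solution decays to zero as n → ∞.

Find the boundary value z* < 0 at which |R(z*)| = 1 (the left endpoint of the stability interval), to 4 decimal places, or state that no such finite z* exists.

On y'=λy, z=hλ:
  y_{n+1} = y_n + z·[6/11·y_n + 5/11·y_{n+1}] ⇒ (1 − 5/11z)y_{n+1} = (1 + 6/11z)y_n
  so R(z) = (1 + 6/11z)/(1 − 5/11z).

Solve |R(x)|<1 on ℝ⁻.
x=-1.42: |R|=0.1370
R=−1: 1+6/11x = −1+5/11x ⇒ -1/11x=2 ⇒ x=2/(-1/11)=-22.0000
Confirm numerically:
  x=-20.404: |R|=0.98588 <1
  x=-13.004: |R|=0.88166 <1
  x=-11.529: |R|=0.84746 <1
  x=-22.512: |R|=1.00414 >1
  x=-22.304: |R|=1.00248 >1
  x=-22.193: |R|=1.00158 >1
So |R|<1 on (-22.0000, 0).

left endpoint -22.0000.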